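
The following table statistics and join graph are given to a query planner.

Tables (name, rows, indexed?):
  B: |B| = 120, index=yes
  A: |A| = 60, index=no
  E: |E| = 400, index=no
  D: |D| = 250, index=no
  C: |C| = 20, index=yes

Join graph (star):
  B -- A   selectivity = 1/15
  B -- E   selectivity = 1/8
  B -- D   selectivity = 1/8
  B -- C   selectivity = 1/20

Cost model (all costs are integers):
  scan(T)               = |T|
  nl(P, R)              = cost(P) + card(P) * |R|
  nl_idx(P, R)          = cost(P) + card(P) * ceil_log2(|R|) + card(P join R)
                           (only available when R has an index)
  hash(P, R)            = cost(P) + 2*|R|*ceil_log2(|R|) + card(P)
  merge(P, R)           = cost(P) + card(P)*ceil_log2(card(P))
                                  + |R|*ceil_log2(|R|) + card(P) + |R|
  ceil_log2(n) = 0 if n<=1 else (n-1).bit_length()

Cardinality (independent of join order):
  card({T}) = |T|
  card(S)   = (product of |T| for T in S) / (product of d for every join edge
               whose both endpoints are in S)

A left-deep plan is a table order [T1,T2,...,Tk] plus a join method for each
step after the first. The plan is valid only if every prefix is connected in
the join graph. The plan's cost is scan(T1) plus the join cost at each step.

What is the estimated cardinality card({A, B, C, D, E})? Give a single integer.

Tables in S: A(60), B(120), C(20), D(250), E(400)
Edges inside S: B-A(d=15), B-E(d=8), B-D(d=8), B-C(d=20)
numerator = 60 * 120 * 20 * 250 * 400 = 14400000000
denominator = 15 * 8 * 8 * 20 = 19200
card(S) = 14400000000 / 19200 = 750000

750000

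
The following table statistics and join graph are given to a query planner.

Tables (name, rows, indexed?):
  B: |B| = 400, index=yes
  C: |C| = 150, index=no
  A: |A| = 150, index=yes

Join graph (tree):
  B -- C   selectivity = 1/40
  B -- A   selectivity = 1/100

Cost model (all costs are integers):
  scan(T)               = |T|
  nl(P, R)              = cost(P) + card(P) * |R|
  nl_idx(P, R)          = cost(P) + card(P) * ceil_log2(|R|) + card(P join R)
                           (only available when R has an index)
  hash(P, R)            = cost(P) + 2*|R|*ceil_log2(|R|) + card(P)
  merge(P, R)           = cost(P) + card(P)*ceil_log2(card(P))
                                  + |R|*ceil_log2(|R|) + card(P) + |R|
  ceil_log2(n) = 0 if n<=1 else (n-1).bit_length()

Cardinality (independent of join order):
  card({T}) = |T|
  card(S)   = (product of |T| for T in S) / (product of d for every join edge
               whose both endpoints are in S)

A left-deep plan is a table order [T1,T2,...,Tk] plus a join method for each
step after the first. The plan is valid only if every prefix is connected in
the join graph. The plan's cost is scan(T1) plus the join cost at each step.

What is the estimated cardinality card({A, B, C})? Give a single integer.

Tables in S: A(150), B(400), C(150)
Edges inside S: B-C(d=40), B-A(d=100)
numerator = 150 * 400 * 150 = 9000000
denominator = 40 * 100 = 4000
card(S) = 9000000 / 4000 = 2250

2250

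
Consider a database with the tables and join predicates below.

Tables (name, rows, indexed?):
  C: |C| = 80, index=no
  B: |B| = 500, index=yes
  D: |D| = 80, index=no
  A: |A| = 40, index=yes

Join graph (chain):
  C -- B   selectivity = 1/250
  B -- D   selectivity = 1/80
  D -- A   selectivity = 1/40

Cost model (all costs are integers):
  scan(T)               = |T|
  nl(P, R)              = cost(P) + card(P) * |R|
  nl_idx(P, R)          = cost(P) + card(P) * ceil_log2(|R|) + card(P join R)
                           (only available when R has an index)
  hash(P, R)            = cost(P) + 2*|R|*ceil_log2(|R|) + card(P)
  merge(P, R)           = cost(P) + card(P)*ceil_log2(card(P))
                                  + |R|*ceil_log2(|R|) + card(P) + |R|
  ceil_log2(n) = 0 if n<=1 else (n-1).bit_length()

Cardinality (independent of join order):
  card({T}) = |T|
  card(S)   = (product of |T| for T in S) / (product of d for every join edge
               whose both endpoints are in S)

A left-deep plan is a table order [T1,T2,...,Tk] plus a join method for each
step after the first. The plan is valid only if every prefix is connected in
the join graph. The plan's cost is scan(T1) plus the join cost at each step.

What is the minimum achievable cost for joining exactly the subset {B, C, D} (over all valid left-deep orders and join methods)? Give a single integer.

2240

Selinger DP over subsets of {B,C,D}:
  {C}: scan cost=80, card=80
  {B}: scan cost=500, card=500
  {D}: scan cost=80, card=80
  {BC}: card=160; try (B,nl_idx)→960, (C,hash)→2120, (B,merge)→5720, (C,merge)→6140, (B,hash)→9160, (B,nl)→40080 …(+1); best=960 via (B,nl_idx)
  {BD}: card=500; try (B,nl_idx)→1300, (D,hash)→2120, (B,merge)→5720, (D,merge)→6140, (B,hash)→9160, (B,nl)→40080 …(+1); best=1300 via (B,nl_idx)
  {BCD}: card=160; try (D,hash)→2240, (C,hash)→2920, (D,merge)→3040, (C,merge)→6940, (D,nl)→13760, (C,nl)→41300; best=2240 via (D,hash)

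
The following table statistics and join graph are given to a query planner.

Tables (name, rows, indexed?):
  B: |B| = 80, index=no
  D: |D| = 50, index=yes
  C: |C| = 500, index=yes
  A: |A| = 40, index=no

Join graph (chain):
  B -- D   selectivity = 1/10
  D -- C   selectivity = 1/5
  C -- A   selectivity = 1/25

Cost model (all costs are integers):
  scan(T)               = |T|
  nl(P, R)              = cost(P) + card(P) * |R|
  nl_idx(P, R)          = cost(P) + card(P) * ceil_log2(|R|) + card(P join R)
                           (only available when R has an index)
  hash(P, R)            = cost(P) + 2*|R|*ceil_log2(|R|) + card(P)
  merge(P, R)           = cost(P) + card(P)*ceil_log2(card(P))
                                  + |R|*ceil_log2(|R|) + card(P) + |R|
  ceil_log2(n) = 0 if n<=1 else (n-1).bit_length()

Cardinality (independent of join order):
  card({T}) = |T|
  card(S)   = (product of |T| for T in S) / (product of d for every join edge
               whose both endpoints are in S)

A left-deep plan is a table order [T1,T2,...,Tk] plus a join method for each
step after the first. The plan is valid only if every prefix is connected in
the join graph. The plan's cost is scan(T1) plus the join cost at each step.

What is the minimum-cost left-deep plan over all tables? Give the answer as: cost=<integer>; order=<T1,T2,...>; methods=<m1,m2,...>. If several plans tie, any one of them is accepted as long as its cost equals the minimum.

Selinger DP (subsets sized 1..n):
  {B}: scan cost=80, card=80
  {D}: scan cost=50, card=50
  {C}: scan cost=500, card=500
  {A}: scan cost=40, card=40
  {BD}: card=400; try (D,hash)→760, (D,nl_idx)→960, (B,merge)→1040, (D,merge)→1070, (B,hash)→1220, (B,nl)→4050 …(+1); best=760 via (D,hash)
  {CD}: card=5000; try (D,hash)→1600, (C,merge)→5400, (C,nl_idx)→5500, (D,merge)→5850, (D,nl_idx)→8500, (C,hash)→9100 …(+2); best=1600 via (D,hash)
  {AC}: card=800; try (C,nl_idx)→1200, (A,hash)→1480, (C,merge)→5320, (A,merge)→5780, (C,hash)→9080, (C,nl)→20040 …(+1); best=1200 via (C,nl_idx)
  {BCD}: card=40000; try (B,hash)→7720, (C,merge)→9760, (C,hash)→10160, (C,nl_idx)→44360, (B,merge)→72240, (C,nl)→200760 …(+1); best=7720 via (B,hash)
  {ACD}: card=8000; try (D,hash)→2600, (A,hash)→7080, (D,merge)→10350, (D,nl_idx)→14000, (D,nl)→41200, (A,merge)→71880 …(+1); best=2600 via (D,hash)
  {ABCD}: card=64000; try (B,hash)→11720, (A,hash)→48200, (B,merge)→115240, (B,nl)→642600, (A,merge)→688000, (A,nl)→1607720; best=11720 via (B,hash)

cost=11720; order=A,C,D,B; methods=nl_idx,hash,hash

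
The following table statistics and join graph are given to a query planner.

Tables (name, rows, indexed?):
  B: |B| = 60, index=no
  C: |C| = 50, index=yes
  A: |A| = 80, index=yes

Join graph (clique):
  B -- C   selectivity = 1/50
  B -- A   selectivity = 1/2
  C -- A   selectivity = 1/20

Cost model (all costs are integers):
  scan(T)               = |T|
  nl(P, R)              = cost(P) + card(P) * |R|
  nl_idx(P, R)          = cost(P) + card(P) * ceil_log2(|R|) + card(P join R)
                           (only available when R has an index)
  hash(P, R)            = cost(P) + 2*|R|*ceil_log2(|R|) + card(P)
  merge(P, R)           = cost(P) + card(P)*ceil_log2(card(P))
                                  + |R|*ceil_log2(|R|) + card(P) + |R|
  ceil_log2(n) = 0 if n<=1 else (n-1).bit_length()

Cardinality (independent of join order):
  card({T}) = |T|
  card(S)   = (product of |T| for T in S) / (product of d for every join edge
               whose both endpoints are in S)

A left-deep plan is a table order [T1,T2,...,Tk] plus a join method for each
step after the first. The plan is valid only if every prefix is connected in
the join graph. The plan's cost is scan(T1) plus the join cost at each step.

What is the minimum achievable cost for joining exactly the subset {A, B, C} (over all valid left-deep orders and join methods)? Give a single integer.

Selinger DP over subsets of {A,B,C}:
  {B}: scan cost=60, card=60
  {C}: scan cost=50, card=50
  {A}: scan cost=80, card=80
  {BC}: card=60; try (C,nl_idx)→480, (C,hash)→720, (B,hash)→820, (B,merge)→820, (C,merge)→830, (B,nl)→3050 …(+1); best=480 via (C,nl_idx)
  {AB}: card=2400; try (B,hash)→880, (A,merge)→1120, (B,merge)→1140, (A,hash)→1240, (A,nl_idx)→2880, (A,nl)→4860 …(+1); best=880 via (B,hash)
  {AC}: card=200; try (A,nl_idx)→600, (C,hash)→760, (C,nl_idx)→760, (A,merge)→1040, (C,merge)→1070, (A,hash)→1220 …(+2); best=600 via (A,nl_idx)
  {ABC}: card=120; try (A,nl_idx)→1020, (B,hash)→1520, (A,merge)→1540, (A,hash)→1660, (B,merge)→2820, (C,hash)→3880 …(+5); best=1020 via (A,nl_idx)

1020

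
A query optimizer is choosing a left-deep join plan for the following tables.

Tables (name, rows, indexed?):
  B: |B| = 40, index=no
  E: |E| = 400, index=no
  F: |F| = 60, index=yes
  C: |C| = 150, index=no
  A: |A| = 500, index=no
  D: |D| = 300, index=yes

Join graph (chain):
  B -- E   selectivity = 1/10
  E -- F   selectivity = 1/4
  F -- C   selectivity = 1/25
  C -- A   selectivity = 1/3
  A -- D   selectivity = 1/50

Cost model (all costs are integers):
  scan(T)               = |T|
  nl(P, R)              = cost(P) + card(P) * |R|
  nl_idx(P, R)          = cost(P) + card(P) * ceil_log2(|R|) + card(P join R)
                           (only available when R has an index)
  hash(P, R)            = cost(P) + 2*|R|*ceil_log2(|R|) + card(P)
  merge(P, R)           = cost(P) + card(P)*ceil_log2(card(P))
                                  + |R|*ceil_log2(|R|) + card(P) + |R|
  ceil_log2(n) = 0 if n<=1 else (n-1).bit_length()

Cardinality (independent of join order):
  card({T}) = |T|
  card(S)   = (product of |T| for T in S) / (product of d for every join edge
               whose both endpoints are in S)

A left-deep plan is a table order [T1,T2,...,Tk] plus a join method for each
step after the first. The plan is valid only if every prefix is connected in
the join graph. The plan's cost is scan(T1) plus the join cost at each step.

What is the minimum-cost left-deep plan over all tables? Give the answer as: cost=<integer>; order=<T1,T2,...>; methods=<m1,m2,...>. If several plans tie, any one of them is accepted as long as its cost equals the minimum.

Selinger DP (subsets sized 1..n):
  {B}: scan cost=40, card=40
  {E}: scan cost=400, card=400
  {F}: scan cost=60, card=60
  {C}: scan cost=150, card=150
  {A}: scan cost=500, card=500
  {D}: scan cost=300, card=300
  {BE}: card=1600; try (B,hash)→1280, (E,merge)→4320, (B,merge)→4680, (E,hash)→7280, (E,nl)→16040, (B,nl)→16400; best=1280 via (B,hash)
  {EF}: card=6000; try (F,hash)→1520, (E,merge)→4480, (F,merge)→4820, (E,hash)→7320, (F,nl_idx)→8800, (E,nl)→24060 …(+1); best=1520 via (F,hash)
  {CF}: card=360; try (F,hash)→1020, (F,nl_idx)→1410, (C,merge)→1830, (F,merge)→1920, (C,hash)→2520, (C,nl)→9060 …(+1); best=1020 via (F,hash)
  {AC}: card=25000; try (C,hash)→3400, (A,merge)→6500, (C,merge)→6850, (A,hash)→9300, (A,nl)→75150, (C,nl)→75500; best=3400 via (C,hash)
  {AD}: card=3000; try (D,hash)→6400, (D,nl_idx)→8000, (A,merge)→8300, (D,merge)→8500, (A,hash)→9600, (A,nl)→150300 …(+1); best=6400 via (D,hash)
  {BEF}: card=24000; try (F,hash)→3600, (B,hash)→8000, (F,merge)→20900, (F,nl_idx)→34880, (B,merge)→85800, (F,nl)→97280 …(+1); best=3600 via (F,hash)
  {CEF}: card=36000; try (E,hash)→8580, (E,merge)→8620, (C,hash)→9920, (C,merge)→86870, (E,nl)→145020, (C,nl)→901520; best=8580 via (E,hash)
  {ACF}: card=60000; try (A,merge)→9620, (A,hash)→10380, (F,hash)→29120, (A,nl)→181020, (F,nl_idx)→213400, (F,merge)→403820 …(+1); best=9620 via (A,merge)
  {ACD}: card=150000; try (C,hash)→11800, (D,hash)→33800, (C,merge)→46750, (D,nl_idx)→378400, (D,merge)→406400, (C,nl)→456400 …(+1); best=11800 via (C,hash)
  {BCEF}: card=144000; try (C,hash)→30000, (B,hash)→45060, (C,merge)→388950, (B,merge)→620860, (B,nl)→1448580, (C,nl)→3603600; best=30000 via (C,hash)
  {ACEF}: card=6000000; try (A,hash)→53580, (E,hash)→76820, (A,merge)→625580, (E,merge)→1033620, (A,nl)→18008580, (E,nl)→24009620; best=53580 via (A,hash)
  {ACDF}: card=360000; try (D,hash)→75020, (F,hash)→162520, (D,nl_idx)→909620, (D,merge)→1032620, (F,nl_idx)→1271800, (F,merge)→2862220 …(+2); best=75020 via (D,hash)
  {ABCEF}: card=24000000; try (A,hash)→183000, (A,merge)→2771000, (B,hash)→6054060, (A,nl)→72030000, (B,merge)→144053860, (B,nl)→240053580; best=183000 via (A,hash)
  {ACDEF}: card=36000000; try (E,hash)→442220, (D,hash)→6058980, (E,merge)→7279020, (D,nl_idx)→90053580, (D,merge)→144056580, (E,nl)→144075020 …(+1); best=442220 via (E,hash)
  {ABCDEF}: card=144000000; try (D,hash)→24188400, (B,hash)→36442700, (D,nl_idx)→360183000, (D,merge)→624186000, (B,merge)→972442500, (B,nl)→1440442220 …(+1); best=24188400 via (D,hash)

cost=24188400; order=E,B,F,C,A,D; methods=hash,hash,hash,hash,hash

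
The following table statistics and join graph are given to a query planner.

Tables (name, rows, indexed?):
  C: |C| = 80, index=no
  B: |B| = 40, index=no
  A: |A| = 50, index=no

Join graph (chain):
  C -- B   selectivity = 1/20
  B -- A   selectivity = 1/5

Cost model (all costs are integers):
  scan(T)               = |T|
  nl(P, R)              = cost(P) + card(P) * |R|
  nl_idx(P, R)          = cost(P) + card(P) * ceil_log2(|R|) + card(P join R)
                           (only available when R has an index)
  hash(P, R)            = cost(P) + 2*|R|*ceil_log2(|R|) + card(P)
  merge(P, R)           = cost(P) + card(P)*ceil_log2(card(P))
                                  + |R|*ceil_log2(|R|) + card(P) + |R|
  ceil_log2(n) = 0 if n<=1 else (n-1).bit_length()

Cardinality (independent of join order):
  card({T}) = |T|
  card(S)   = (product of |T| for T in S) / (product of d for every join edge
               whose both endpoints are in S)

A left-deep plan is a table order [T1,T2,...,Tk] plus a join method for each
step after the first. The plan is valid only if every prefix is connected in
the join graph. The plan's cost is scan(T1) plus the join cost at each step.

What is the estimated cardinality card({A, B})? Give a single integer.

Tables in S: A(50), B(40)
Edges inside S: B-A(d=5)
numerator = 50 * 40 = 2000
denominator = 5 = 5
card(S) = 2000 / 5 = 400

400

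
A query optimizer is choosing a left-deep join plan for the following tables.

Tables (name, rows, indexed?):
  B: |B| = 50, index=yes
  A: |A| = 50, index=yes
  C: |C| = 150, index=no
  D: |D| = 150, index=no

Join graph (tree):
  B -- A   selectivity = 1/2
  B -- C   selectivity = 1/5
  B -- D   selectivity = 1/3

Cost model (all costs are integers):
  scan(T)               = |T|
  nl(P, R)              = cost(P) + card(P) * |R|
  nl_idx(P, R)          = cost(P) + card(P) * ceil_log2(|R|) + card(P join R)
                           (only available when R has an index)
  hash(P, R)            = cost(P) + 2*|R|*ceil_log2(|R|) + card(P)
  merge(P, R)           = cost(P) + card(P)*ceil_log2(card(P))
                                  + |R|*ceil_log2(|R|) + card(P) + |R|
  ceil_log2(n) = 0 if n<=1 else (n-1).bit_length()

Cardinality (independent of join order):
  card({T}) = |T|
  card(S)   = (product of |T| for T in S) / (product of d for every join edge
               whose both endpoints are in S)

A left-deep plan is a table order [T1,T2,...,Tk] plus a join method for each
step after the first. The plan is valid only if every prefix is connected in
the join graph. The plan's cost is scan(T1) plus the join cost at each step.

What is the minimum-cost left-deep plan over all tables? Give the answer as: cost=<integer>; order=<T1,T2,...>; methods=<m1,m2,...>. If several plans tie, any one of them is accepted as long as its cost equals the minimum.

Selinger DP (subsets sized 1..n):
  {B}: scan cost=50, card=50
  {A}: scan cost=50, card=50
  {C}: scan cost=150, card=150
  {D}: scan cost=150, card=150
  {AB}: card=1250; try (B,hash)→700, (A,hash)→700, (B,merge)→750, (A,merge)→750, (B,nl_idx)→1600, (A,nl_idx)→1600 …(+2); best=700 via (B,hash)
  {BC}: card=1500; try (B,hash)→900, (C,merge)→1750, (B,merge)→1850, (C,hash)→2500, (B,nl_idx)→2550, (C,nl)→7550 …(+1); best=900 via (B,hash)
  {BD}: card=2500; try (B,hash)→900, (D,merge)→1750, (B,merge)→1850, (D,hash)→2500, (B,nl_idx)→3550, (D,nl)→7550 …(+1); best=900 via (B,hash)
  {ABC}: card=37500; try (A,hash)→3000, (C,hash)→4350, (C,merge)→17050, (A,merge)→19250, (A,nl_idx)→47400, (A,nl)→75900 …(+1); best=3000 via (A,hash)
  {ABD}: card=62500; try (A,hash)→4000, (D,hash)→4350, (D,merge)→17050, (A,merge)→33750, (A,nl_idx)→78400, (A,nl)→125900 …(+1); best=4000 via (A,hash)
  {BCD}: card=75000; try (D,hash)→4800, (C,hash)→5800, (D,merge)→20250, (C,merge)→34750, (D,nl)→225900, (C,nl)→375900; best=4800 via (D,hash)
  {ABCD}: card=1875000; try (D,hash)→42900, (C,hash)→68900, (A,hash)→80400, (D,merge)→641850, (C,merge)→1067850, (A,merge)→1355150 …(+4); best=42900 via (D,hash)

cost=42900; order=C,B,A,D; methods=hash,hash,hash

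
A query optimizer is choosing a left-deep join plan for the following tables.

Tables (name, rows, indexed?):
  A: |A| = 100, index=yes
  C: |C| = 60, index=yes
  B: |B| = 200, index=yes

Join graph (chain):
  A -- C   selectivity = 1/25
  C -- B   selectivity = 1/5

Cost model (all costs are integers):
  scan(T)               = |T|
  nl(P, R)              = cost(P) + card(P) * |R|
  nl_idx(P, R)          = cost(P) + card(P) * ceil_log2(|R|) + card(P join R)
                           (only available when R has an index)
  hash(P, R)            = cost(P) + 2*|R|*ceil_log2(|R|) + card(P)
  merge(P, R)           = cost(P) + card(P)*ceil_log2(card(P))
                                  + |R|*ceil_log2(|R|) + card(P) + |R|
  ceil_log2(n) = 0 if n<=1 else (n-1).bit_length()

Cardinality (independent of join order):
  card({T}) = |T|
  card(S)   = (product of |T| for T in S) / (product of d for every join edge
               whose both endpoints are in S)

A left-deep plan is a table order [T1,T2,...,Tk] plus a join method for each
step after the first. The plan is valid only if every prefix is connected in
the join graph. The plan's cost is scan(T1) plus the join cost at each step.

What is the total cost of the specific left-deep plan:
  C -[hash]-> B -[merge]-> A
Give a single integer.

step 1: scan C: cost=60, card=60
step 2: join B via hash
    card(P join B) = 60*200/(5) = 2400
    cost = 60 + 2*200*8 + 60 = 3320
step 3: join A via merge
    card(P join A) = 2400*100/(25) = 9600
    cost = 3320 + 2400*12 + 100*7 + 2400 + 100 = 35320

35320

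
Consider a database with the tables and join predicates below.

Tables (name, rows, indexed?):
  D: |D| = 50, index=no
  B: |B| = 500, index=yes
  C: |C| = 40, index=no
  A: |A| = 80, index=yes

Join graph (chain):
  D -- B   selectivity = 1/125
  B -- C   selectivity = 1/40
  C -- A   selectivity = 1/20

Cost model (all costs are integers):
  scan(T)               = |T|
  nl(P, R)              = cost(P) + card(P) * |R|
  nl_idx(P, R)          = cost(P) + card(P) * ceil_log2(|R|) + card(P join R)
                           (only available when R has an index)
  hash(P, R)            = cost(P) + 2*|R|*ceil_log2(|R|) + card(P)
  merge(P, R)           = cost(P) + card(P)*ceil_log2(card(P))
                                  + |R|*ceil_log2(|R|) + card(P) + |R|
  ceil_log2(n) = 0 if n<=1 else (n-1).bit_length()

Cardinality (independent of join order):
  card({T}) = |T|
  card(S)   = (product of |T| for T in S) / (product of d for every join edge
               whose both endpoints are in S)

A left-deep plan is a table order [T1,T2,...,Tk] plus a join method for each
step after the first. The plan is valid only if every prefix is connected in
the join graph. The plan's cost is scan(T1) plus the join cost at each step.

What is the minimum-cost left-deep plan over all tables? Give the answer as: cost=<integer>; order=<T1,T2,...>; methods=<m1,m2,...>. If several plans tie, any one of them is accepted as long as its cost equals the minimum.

cost=2700; order=D,B,C,A; methods=nl_idx,hash,hash

Selinger DP (subsets sized 1..n):
  {D}: scan cost=50, card=50
  {B}: scan cost=500, card=500
  {C}: scan cost=40, card=40
  {A}: scan cost=80, card=80
  {BD}: card=200; try (B,nl_idx)→700, (D,hash)→1600, (B,merge)→5400, (D,merge)→5850, (B,hash)→9100, (B,nl)→25050 …(+1); best=700 via (B,nl_idx)
  {BC}: card=500; try (B,nl_idx)→900, (C,hash)→1480, (B,merge)→5320, (C,merge)→5780, (B,hash)→9080, (B,nl)→20040 …(+1); best=900 via (B,nl_idx)
  {AC}: card=160; try (A,nl_idx)→480, (C,hash)→640, (A,merge)→960, (C,merge)→1000, (A,hash)→1200, (A,nl)→3240 …(+1); best=480 via (A,nl_idx)
  {BCD}: card=200; try (C,hash)→1380, (D,hash)→2000, (C,merge)→2780, (D,merge)→6250, (C,nl)→8700, (D,nl)→25900; best=1380 via (C,hash)
  {ABC}: card=2000; try (A,hash)→2520, (B,nl_idx)→3920, (A,nl_idx)→6400, (A,merge)→6540, (B,merge)→6920, (B,hash)→9640 …(+2); best=2520 via (A,hash)
  {ABCD}: card=800; try (A,hash)→2700, (A,nl_idx)→3580, (A,merge)→3820, (D,hash)→5120, (A,nl)→17380, (D,merge)→26870 …(+1); best=2700 via (A,hash)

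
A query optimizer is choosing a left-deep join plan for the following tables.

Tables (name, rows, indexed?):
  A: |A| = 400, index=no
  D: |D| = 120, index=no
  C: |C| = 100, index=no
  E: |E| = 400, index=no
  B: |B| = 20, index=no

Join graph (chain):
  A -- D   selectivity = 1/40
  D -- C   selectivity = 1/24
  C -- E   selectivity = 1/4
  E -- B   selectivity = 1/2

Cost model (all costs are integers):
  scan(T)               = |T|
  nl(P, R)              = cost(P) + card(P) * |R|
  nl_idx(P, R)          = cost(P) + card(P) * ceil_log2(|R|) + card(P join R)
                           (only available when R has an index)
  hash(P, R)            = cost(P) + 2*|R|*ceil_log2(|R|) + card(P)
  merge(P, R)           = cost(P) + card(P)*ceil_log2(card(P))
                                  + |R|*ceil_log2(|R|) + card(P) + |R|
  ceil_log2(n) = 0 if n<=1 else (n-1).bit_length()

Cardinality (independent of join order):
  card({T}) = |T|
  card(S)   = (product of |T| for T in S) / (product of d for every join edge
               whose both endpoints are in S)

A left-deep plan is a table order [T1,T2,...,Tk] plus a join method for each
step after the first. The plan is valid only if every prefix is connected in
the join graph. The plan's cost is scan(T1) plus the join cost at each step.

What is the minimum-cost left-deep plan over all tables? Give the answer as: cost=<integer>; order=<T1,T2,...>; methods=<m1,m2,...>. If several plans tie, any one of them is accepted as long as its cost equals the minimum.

cost=517480; order=A,D,C,E,B; methods=hash,hash,hash,hash

Selinger DP (subsets sized 1..n):
  {A}: scan cost=400, card=400
  {D}: scan cost=120, card=120
  {C}: scan cost=100, card=100
  {E}: scan cost=400, card=400
  {B}: scan cost=20, card=20
  {AD}: card=1200; try (D,hash)→2480, (A,merge)→5080, (D,merge)→5360, (A,hash)→7440, (A,nl)→48120, (D,nl)→48400; best=2480 via (D,hash)
  {CD}: card=500; try (C,hash)→1640, (D,merge)→1860, (D,hash)→1880, (C,merge)→1880, (D,nl)→12100, (C,nl)→12120; best=1640 via (C,hash)
  {CE}: card=10000; try (C,hash)→2200, (E,merge)→4900, (C,merge)→5200, (E,hash)→7400, (E,nl)→40100, (C,nl)→40400; best=2200 via (C,hash)
  {BE}: card=4000; try (B,hash)→1000, (E,merge)→4140, (B,merge)→4520, (E,hash)→7240, (E,nl)→8020, (B,nl)→8400; best=1000 via (B,hash)
  {ACD}: card=5000; try (C,hash)→5080, (A,hash)→9340, (A,merge)→10640, (C,merge)→17680, (C,nl)→122480, (A,nl)→201640; best=5080 via (C,hash)
  {CDE}: card=50000; try (E,hash)→9340, (E,merge)→10640, (D,hash)→13880, (D,merge)→153160, (E,nl)→201640, (D,nl)→1202200; best=9340 via (E,hash)
  {BCE}: card=100000; try (C,hash)→6400, (B,hash)→12400, (C,merge)→53800, (B,merge)→152320, (B,nl)→202200, (C,nl)→401000; best=6400 via (C,hash)
  {ACDE}: card=500000; try (E,hash)→17280, (A,hash)→66540, (E,merge)→79080, (A,merge)→863340, (E,nl)→2005080, (A,nl)→20009340; best=17280 via (E,hash)
  {BCDE}: card=500000; try (B,hash)→59540, (D,hash)→108080, (B,merge)→859460, (B,nl)→1009340, (D,merge)→1807360, (D,nl)→12006400; best=59540 via (B,hash)
  {ABCDE}: card=5000000; try (B,hash)→517480, (A,hash)→566740, (B,nl)→10017280, (B,merge)→10017400, (A,merge)→10063540, (A,nl)→200059540; best=517480 via (B,hash)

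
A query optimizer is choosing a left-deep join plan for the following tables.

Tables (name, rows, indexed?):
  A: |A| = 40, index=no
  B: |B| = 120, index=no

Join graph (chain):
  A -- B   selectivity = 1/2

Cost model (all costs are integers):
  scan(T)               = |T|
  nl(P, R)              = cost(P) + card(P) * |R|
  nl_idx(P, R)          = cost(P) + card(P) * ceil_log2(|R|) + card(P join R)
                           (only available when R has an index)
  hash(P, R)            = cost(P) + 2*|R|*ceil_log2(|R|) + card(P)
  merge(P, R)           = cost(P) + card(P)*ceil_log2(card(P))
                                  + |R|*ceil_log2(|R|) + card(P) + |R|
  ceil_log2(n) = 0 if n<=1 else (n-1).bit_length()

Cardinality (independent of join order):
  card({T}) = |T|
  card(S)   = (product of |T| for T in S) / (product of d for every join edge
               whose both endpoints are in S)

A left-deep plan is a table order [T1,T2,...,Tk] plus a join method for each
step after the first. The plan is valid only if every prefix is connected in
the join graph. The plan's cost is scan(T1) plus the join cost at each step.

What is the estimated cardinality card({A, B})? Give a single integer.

2400

Tables in S: A(40), B(120)
Edges inside S: A-B(d=2)
numerator = 40 * 120 = 4800
denominator = 2 = 2
card(S) = 4800 / 2 = 2400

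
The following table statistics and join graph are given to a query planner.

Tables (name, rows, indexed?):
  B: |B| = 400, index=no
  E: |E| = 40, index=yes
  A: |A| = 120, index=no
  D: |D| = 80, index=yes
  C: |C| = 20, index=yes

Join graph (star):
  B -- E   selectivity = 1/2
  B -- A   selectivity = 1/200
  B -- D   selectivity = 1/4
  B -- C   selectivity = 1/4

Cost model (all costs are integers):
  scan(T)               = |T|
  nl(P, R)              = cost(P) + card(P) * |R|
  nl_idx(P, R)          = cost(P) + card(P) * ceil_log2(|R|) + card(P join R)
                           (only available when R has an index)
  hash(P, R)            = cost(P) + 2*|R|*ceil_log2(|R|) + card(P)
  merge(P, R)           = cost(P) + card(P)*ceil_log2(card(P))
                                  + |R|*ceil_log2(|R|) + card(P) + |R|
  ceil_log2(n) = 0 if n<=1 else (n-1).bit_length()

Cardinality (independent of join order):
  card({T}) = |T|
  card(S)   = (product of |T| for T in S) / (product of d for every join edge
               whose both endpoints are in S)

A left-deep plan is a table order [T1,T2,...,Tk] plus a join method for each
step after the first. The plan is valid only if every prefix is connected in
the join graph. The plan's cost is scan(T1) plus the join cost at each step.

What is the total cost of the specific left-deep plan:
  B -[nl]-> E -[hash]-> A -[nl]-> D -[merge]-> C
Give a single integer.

2138200

step 1: scan B: cost=400, card=400
step 2: join E via nl
    card(P join E) = 400*40/(2) = 8000
    cost = 400 + 400*40 = 16400
step 3: join A via hash
    card(P join A) = 8000*120/(200) = 4800
    cost = 16400 + 2*120*7 + 8000 = 26080
step 4: join D via nl
    card(P join D) = 4800*80/(4) = 96000
    cost = 26080 + 4800*80 = 410080
step 5: join C via merge
    card(P join C) = 96000*20/(4) = 480000
    cost = 410080 + 96000*17 + 20*5 + 96000 + 20 = 2138200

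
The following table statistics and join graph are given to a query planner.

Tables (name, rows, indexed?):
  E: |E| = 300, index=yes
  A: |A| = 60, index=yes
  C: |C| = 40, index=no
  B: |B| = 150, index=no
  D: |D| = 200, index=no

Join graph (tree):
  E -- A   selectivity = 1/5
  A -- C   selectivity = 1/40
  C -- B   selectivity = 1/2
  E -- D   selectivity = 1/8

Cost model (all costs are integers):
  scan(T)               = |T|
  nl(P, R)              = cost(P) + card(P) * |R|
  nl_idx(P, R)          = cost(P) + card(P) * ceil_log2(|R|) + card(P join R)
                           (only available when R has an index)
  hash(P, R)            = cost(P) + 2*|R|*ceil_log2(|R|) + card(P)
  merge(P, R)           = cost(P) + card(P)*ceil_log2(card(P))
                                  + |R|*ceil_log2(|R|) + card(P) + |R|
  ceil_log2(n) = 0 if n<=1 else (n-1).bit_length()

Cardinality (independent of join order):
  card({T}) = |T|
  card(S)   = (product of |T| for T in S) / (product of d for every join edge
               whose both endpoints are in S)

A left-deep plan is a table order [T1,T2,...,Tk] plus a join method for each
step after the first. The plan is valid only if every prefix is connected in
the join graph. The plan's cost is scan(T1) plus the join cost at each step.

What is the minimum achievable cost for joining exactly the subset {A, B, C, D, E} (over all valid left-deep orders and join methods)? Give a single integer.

Selinger DP over subsets of {A,B,C,D,E}:
  {E}: scan cost=300, card=300
  {A}: scan cost=60, card=60
  {C}: scan cost=40, card=40
  {B}: scan cost=150, card=150
  {D}: scan cost=200, card=200
  {AE}: card=3600; try (A,hash)→1320, (E,merge)→3480, (A,merge)→3720, (E,nl_idx)→4200, (E,hash)→5520, (A,nl_idx)→5700 …(+2); best=1320 via (A,hash)
  {DE}: card=7500; try (D,hash)→3800, (E,merge)→5000, (D,merge)→5100, (E,hash)→5800, (E,nl_idx)→9500, (E,nl)→60200 …(+1); best=3800 via (D,hash)
  {AC}: card=60; try (A,nl_idx)→340, (C,hash)→600, (A,merge)→740, (C,merge)→760, (A,hash)→800, (A,nl)→2440 …(+1); best=340 via (A,nl_idx)
  {BC}: card=3000; try (C,hash)→780, (B,merge)→1670, (C,merge)→1780, (B,hash)→2480, (B,nl)→6040, (C,nl)→6150; best=780 via (C,hash)
  {ACE}: card=3600; try (E,merge)→3760, (E,nl_idx)→4480, (C,hash)→5400, (E,hash)→5800, (E,nl)→18340, (C,merge)→48400 …(+1); best=3760 via (E,merge)
  {ADE}: card=90000; try (D,hash)→8120, (A,hash)→12020, (D,merge)→49920, (A,merge)→109220, (A,nl_idx)→138800, (A,nl)→453800 …(+1); best=8120 via (D,hash)
  {ABC}: card=4500; try (B,merge)→2110, (B,hash)→2800, (A,hash)→4500, (B,nl)→9340, (A,nl_idx)→23280, (A,merge)→40200 …(+1); best=2110 via (B,merge)
  {ABCE}: card=270000; try (B,hash)→9760, (E,hash)→12010, (B,merge)→51910, (E,merge)→68110, (E,nl_idx)→312610, (B,nl)→543760 …(+1); best=9760 via (B,hash)
  {ACDE}: card=90000; try (D,hash)→10560, (D,merge)→52360, (C,hash)→98600, (D,nl)→723760, (C,merge)→1628400, (C,nl)→3608120; best=10560 via (D,hash)
  {ABCDE}: card=6750000; try (B,hash)→102960, (D,hash)→282960, (B,merge)→1631910, (D,merge)→5411560, (B,nl)→13510560, (D,nl)→54009760; best=102960 via (B,hash)

102960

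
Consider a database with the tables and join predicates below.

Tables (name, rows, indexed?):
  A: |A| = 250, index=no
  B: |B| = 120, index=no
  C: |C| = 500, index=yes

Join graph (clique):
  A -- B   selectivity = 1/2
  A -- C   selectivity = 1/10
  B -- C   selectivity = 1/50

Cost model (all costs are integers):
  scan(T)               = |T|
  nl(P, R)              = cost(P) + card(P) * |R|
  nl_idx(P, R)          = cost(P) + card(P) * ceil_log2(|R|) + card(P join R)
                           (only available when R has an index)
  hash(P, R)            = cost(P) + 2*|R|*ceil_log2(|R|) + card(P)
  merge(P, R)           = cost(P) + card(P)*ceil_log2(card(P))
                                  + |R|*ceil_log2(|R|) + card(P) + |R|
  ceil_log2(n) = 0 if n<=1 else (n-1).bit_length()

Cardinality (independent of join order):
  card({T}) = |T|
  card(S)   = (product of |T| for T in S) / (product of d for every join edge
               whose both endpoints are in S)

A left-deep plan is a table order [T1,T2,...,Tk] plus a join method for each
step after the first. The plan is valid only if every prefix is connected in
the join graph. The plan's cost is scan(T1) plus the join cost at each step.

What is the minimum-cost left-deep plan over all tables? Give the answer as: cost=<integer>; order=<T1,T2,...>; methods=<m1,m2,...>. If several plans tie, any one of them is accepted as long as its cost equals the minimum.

Selinger DP (subsets sized 1..n):
  {A}: scan cost=250, card=250
  {B}: scan cost=120, card=120
  {C}: scan cost=500, card=500
  {AB}: card=15000; try (B,hash)→2180, (A,merge)→3330, (B,merge)→3460, (A,hash)→4240, (A,nl)→30120, (B,nl)→30250; best=2180 via (B,hash)
  {AC}: card=12500; try (A,hash)→5000, (C,merge)→7500, (A,merge)→7750, (C,hash)→9500, (C,nl_idx)→15000, (C,nl)→125250 …(+1); best=5000 via (A,hash)
  {BC}: card=1200; try (C,nl_idx)→2400, (B,hash)→2680, (C,merge)→6080, (B,merge)→6460, (C,hash)→9240, (C,nl)→60120 …(+1); best=2400 via (C,nl_idx)
  {ABC}: card=15000; try (A,hash)→7600, (A,merge)→19050, (B,hash)→19180, (C,hash)→26180, (C,nl_idx)→152180, (B,merge)→193460 …(+4); best=7600 via (A,hash)

cost=7600; order=B,C,A; methods=nl_idx,hash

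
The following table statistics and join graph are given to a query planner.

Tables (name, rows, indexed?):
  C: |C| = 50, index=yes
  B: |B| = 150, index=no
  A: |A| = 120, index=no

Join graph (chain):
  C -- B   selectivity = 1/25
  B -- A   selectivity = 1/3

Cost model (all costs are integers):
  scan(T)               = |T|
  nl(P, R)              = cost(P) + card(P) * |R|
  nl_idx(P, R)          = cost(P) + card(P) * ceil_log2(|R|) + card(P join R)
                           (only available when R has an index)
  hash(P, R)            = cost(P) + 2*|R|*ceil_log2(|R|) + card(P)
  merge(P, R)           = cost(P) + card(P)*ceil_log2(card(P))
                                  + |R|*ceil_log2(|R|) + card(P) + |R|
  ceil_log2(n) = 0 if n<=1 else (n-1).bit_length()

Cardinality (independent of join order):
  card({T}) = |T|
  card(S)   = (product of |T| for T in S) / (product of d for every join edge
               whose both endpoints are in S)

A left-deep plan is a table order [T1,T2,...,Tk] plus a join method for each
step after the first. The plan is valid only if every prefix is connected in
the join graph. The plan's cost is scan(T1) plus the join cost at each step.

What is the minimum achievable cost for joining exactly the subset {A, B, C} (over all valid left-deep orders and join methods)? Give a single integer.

Selinger DP over subsets of {A,B,C}:
  {C}: scan cost=50, card=50
  {B}: scan cost=150, card=150
  {A}: scan cost=120, card=120
  {BC}: card=300; try (C,hash)→900, (C,nl_idx)→1350, (B,merge)→1750, (C,merge)→1850, (B,hash)→2500, (B,nl)→7550 …(+1); best=900 via (C,hash)
  {AB}: card=6000; try (A,hash)→1980, (B,merge)→2430, (A,merge)→2460, (B,hash)→2640, (B,nl)→18120, (A,nl)→18150; best=1980 via (A,hash)
  {ABC}: card=12000; try (A,hash)→2880, (A,merge)→4860, (C,hash)→8580, (A,nl)→36900, (C,nl_idx)→49980, (C,merge)→86330 …(+1); best=2880 via (A,hash)

2880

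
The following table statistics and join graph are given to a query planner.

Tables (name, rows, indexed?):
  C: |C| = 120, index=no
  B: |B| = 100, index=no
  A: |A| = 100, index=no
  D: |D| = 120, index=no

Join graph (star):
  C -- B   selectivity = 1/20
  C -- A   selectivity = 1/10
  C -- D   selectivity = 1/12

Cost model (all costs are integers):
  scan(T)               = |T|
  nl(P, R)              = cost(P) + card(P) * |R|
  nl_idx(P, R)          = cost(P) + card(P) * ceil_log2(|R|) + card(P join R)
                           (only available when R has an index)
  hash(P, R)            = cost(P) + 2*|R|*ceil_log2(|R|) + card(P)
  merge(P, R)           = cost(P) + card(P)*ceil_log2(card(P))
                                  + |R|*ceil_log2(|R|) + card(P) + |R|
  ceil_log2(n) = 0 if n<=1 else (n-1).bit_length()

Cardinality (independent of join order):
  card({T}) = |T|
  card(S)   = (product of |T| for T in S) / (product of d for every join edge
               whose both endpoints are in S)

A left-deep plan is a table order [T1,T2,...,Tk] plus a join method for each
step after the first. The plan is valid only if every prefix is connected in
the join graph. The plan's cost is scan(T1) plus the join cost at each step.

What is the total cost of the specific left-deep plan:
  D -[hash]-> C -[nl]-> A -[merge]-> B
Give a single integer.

302720

step 1: scan D: cost=120, card=120
step 2: join C via hash
    card(P join C) = 120*120/(12) = 1200
    cost = 120 + 2*120*7 + 120 = 1920
step 3: join A via nl
    card(P join A) = 1200*100/(10) = 12000
    cost = 1920 + 1200*100 = 121920
step 4: join B via merge
    card(P join B) = 12000*100/(20) = 60000
    cost = 121920 + 12000*14 + 100*7 + 12000 + 100 = 302720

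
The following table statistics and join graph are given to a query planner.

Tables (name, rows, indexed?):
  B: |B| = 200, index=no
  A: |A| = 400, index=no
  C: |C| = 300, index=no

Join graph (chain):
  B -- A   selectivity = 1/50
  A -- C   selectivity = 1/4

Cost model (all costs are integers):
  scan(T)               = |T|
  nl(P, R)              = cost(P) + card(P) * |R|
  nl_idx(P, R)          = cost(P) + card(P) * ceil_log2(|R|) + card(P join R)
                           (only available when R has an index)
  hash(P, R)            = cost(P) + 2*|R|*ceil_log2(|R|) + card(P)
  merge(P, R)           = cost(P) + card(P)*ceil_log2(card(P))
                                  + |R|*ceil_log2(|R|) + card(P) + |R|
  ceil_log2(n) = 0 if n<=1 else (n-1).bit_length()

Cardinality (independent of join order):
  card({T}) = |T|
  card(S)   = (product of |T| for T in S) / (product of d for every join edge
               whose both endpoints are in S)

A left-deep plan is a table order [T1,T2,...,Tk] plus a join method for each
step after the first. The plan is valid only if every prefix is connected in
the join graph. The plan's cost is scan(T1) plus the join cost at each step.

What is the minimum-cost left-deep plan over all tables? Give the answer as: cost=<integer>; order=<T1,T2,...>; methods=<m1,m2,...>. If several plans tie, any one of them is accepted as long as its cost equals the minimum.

Selinger DP (subsets sized 1..n):
  {B}: scan cost=200, card=200
  {A}: scan cost=400, card=400
  {C}: scan cost=300, card=300
  {AB}: card=1600; try (B,hash)→4000, (A,merge)→6000, (B,merge)→6200, (A,hash)→7600, (A,nl)→80200, (B,nl)→80400; best=4000 via (B,hash)
  {AC}: card=30000; try (C,hash)→6200, (A,merge)→7300, (C,merge)→7400, (A,hash)→7800, (A,nl)→120300, (C,nl)→120400; best=6200 via (C,hash)
  {ABC}: card=120000; try (C,hash)→11000, (C,merge)→26200, (B,hash)→39400, (C,nl)→484000, (B,merge)→488000, (B,nl)→6006200; best=11000 via (C,hash)

cost=11000; order=A,B,C; methods=hash,hash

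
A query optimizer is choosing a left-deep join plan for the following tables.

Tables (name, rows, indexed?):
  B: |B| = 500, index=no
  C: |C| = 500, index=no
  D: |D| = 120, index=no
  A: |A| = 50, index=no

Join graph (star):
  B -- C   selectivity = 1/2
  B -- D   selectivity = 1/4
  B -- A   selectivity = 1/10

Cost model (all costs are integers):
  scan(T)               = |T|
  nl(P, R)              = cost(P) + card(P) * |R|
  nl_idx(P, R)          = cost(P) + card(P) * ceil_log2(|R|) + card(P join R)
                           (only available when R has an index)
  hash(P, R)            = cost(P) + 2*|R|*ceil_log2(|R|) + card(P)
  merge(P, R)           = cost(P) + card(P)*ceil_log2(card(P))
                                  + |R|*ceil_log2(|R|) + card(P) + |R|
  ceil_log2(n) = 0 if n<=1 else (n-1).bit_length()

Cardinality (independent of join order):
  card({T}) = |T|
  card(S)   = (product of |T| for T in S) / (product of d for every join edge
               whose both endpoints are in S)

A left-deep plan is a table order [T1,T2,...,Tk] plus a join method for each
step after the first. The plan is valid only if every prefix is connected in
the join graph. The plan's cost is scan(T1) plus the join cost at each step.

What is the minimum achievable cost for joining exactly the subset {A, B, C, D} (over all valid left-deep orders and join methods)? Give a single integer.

89780

Selinger DP over subsets of {A,B,C,D}:
  {B}: scan cost=500, card=500
  {C}: scan cost=500, card=500
  {D}: scan cost=120, card=120
  {A}: scan cost=50, card=50
  {BC}: card=125000; try (C,hash)→10000, (B,hash)→10000, (C,merge)→10500, (B,merge)→10500, (C,nl)→250500, (B,nl)→250500; best=10000 via (C,hash)
  {BD}: card=15000; try (D,hash)→2680, (B,merge)→6080, (D,merge)→6460, (B,hash)→9240, (B,nl)→60120, (D,nl)→60500; best=2680 via (D,hash)
  {AB}: card=2500; try (A,hash)→1600, (B,merge)→5400, (A,merge)→5850, (B,hash)→9100, (B,nl)→25050, (A,nl)→25500; best=1600 via (A,hash)
  {BCD}: card=3750000; try (C,hash)→26680, (D,hash)→136680, (C,merge)→232680, (D,merge)→2260960, (C,nl)→7502680, (D,nl)→15010000; best=26680 via (C,hash)
  {ABC}: card=625000; try (C,hash)→13100, (C,merge)→39100, (A,hash)→135600, (C,nl)→1251600, (A,merge)→2260350, (A,nl)→6260000; best=13100 via (C,hash)
  {ABD}: card=75000; try (D,hash)→5780, (A,hash)→18280, (D,merge)→35060, (A,merge)→228030, (D,nl)→301600, (A,nl)→752680; best=5780 via (D,hash)
  {ABCD}: card=18750000; try (C,hash)→89780, (D,hash)→639780, (C,merge)→1360780, (A,hash)→3777280, (D,merge)→13139060, (C,nl)→37505780 …(+3); best=89780 via (C,hash)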